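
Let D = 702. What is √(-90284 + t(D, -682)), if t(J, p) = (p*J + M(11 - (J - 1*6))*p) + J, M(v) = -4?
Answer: I*√565618 ≈ 752.08*I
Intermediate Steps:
t(J, p) = J - 4*p + J*p (t(J, p) = (p*J - 4*p) + J = (J*p - 4*p) + J = (-4*p + J*p) + J = J - 4*p + J*p)
√(-90284 + t(D, -682)) = √(-90284 + (702 - 4*(-682) + 702*(-682))) = √(-90284 + (702 + 2728 - 478764)) = √(-90284 - 475334) = √(-565618) = I*√565618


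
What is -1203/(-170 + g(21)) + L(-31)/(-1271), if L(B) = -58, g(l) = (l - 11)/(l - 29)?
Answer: 6155782/870635 ≈ 7.0704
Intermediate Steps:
g(l) = (-11 + l)/(-29 + l)
-1203/(-170 + g(21)) + L(-31)/(-1271) = -1203/(-170 + (-11 + 21)/(-29 + 21)) - 58/(-1271) = -1203/(-170 + 10/(-8)) - 58*(-1/1271) = -1203/(-170 - ⅛*10) + 58/1271 = -1203/(-170 - 5/4) + 58/1271 = -1203/(-685/4) + 58/1271 = -1203*(-4/685) + 58/1271 = 4812/685 + 58/1271 = 6155782/870635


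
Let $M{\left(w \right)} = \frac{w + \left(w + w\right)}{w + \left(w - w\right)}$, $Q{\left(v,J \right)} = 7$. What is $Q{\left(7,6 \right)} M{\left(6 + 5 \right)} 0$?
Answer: $0$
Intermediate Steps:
$M{\left(w \right)} = 3$ ($M{\left(w \right)} = \frac{w + 2 w}{w + 0} = \frac{3 w}{w} = 3$)
$Q{\left(7,6 \right)} M{\left(6 + 5 \right)} 0 = 7 \cdot 3 \cdot 0 = 21 \cdot 0 = 0$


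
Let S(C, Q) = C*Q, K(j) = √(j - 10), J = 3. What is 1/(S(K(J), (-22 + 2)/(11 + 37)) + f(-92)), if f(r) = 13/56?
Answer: 6552/35821 + 11760*I*√7/35821 ≈ 0.18291 + 0.8686*I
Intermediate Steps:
K(j) = √(-10 + j)
f(r) = 13/56 (f(r) = 13*(1/56) = 13/56)
1/(S(K(J), (-22 + 2)/(11 + 37)) + f(-92)) = 1/(√(-10 + 3)*((-22 + 2)/(11 + 37)) + 13/56) = 1/(√(-7)*(-20/48) + 13/56) = 1/((I*√7)*(-20*1/48) + 13/56) = 1/((I*√7)*(-5/12) + 13/56) = 1/(-5*I*√7/12 + 13/56) = 1/(13/56 - 5*I*√7/12)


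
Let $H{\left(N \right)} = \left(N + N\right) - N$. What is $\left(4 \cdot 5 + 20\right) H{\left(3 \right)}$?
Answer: $120$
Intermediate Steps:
$H{\left(N \right)} = N$ ($H{\left(N \right)} = 2 N - N = N$)
$\left(4 \cdot 5 + 20\right) H{\left(3 \right)} = \left(4 \cdot 5 + 20\right) 3 = \left(20 + 20\right) 3 = 40 \cdot 3 = 120$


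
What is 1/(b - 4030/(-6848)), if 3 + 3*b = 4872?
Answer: 3424/5559167 ≈ 0.00061592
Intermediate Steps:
b = 1623 (b = -1 + (⅓)*4872 = -1 + 1624 = 1623)
1/(b - 4030/(-6848)) = 1/(1623 - 4030/(-6848)) = 1/(1623 - 4030*(-1/6848)) = 1/(1623 + 2015/3424) = 1/(5559167/3424) = 3424/5559167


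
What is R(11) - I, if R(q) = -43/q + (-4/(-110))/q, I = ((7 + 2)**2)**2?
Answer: -3971768/605 ≈ -6564.9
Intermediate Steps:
I = 6561 (I = (9**2)**2 = 81**2 = 6561)
R(q) = -2363/(55*q) (R(q) = -43/q + (-4*(-1/110))/q = -43/q + 2/(55*q) = -2363/(55*q))
R(11) - I = -2363/55/11 - 1*6561 = -2363/55*1/11 - 6561 = -2363/605 - 6561 = -3971768/605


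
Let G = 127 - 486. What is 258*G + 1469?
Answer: -91153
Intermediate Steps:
G = -359
258*G + 1469 = 258*(-359) + 1469 = -92622 + 1469 = -91153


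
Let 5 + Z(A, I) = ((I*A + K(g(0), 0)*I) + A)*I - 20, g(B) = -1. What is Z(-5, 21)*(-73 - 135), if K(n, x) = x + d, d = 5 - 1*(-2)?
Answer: -156416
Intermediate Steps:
d = 7 (d = 5 + 2 = 7)
K(n, x) = 7 + x (K(n, x) = x + 7 = 7 + x)
Z(A, I) = -25 + I*(A + 7*I + A*I) (Z(A, I) = -5 + (((I*A + (7 + 0)*I) + A)*I - 20) = -5 + (((A*I + 7*I) + A)*I - 20) = -5 + (((7*I + A*I) + A)*I - 20) = -5 + ((A + 7*I + A*I)*I - 20) = -5 + (I*(A + 7*I + A*I) - 20) = -5 + (-20 + I*(A + 7*I + A*I)) = -25 + I*(A + 7*I + A*I))
Z(-5, 21)*(-73 - 135) = (-25 + 7*21² - 5*21 - 5*21²)*(-73 - 135) = (-25 + 7*441 - 105 - 5*441)*(-208) = (-25 + 3087 - 105 - 2205)*(-208) = 752*(-208) = -156416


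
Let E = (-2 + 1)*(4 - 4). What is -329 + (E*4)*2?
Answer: -329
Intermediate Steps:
E = 0 (E = -1*0 = 0)
-329 + (E*4)*2 = -329 + (0*4)*2 = -329 + 0*2 = -329 + 0 = -329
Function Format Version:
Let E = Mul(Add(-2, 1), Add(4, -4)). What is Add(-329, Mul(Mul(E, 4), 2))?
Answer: -329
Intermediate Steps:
E = 0 (E = Mul(-1, 0) = 0)
Add(-329, Mul(Mul(E, 4), 2)) = Add(-329, Mul(Mul(0, 4), 2)) = Add(-329, Mul(0, 2)) = Add(-329, 0) = -329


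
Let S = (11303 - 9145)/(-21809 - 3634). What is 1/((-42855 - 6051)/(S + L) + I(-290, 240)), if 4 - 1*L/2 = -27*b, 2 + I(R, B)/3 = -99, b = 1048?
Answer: -720035821/218793011442 ≈ -0.0032909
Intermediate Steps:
I(R, B) = -303 (I(R, B) = -6 + 3*(-99) = -6 - 297 = -303)
L = 56600 (L = 8 - (-54)*1048 = 8 - 2*(-28296) = 8 + 56592 = 56600)
S = -2158/25443 (S = 2158/(-25443) = 2158*(-1/25443) = -2158/25443 ≈ -0.084817)
1/((-42855 - 6051)/(S + L) + I(-290, 240)) = 1/((-42855 - 6051)/(-2158/25443 + 56600) - 303) = 1/(-48906/1440071642/25443 - 303) = 1/(-48906*25443/1440071642 - 303) = 1/(-622157679/720035821 - 303) = 1/(-218793011442/720035821) = -720035821/218793011442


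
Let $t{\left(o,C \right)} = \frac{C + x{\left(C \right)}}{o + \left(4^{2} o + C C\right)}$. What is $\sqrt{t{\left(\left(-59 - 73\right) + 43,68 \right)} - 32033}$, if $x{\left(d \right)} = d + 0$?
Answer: $\frac{i \sqrt{1072751673}}{183} \approx 178.98 i$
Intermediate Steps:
$x{\left(d \right)} = d$
$t{\left(o,C \right)} = \frac{2 C}{C^{2} + 17 o}$ ($t{\left(o,C \right)} = \frac{C + C}{o + \left(4^{2} o + C C\right)} = \frac{2 C}{o + \left(16 o + C^{2}\right)} = \frac{2 C}{o + \left(C^{2} + 16 o\right)} = \frac{2 C}{C^{2} + 17 o}$)
$\sqrt{t{\left(\left(-59 - 73\right) + 43,68 \right)} - 32033} = \sqrt{2 \cdot 68 \frac{1}{68^{2} + 17 \left(\left(-59 - 73\right) + 43\right)} - 32033} = \sqrt{2 \cdot 68 \frac{1}{4624 + 17 \left(-132 + 43\right)} - 32033} = \sqrt{2 \cdot 68 \frac{1}{4624 + 17 \left(-89\right)} - 32033} = \sqrt{2 \cdot 68 \frac{1}{4624 - 1513} - 32033} = \sqrt{2 \cdot 68 \cdot \frac{1}{3111} - 32033} = \sqrt{\frac{8}{183} - 32033} = \sqrt{- \frac{5862031}{183}} = \frac{i \sqrt{1072751673}}{183}$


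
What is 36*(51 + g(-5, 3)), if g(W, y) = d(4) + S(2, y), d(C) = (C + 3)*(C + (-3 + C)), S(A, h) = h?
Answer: 3204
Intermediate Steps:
d(C) = (-3 + 2*C)*(3 + C) (d(C) = (3 + C)*(-3 + 2*C) = (-3 + 2*C)*(3 + C))
g(W, y) = 35 + y (g(W, y) = (-9 + 2*4² + 3*4) + y = (-9 + 2*16 + 12) + y = (-9 + 32 + 12) + y = 35 + y)
36*(51 + g(-5, 3)) = 36*(51 + (35 + 3)) = 36*(51 + 38) = 36*89 = 3204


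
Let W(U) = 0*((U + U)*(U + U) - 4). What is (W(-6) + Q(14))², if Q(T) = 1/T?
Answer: 1/196 ≈ 0.0051020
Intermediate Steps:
W(U) = 0 (W(U) = 0*((2*U)*(2*U) - 4) = 0*(4*U² - 4) = 0*(-4 + 4*U²) = 0)
(W(-6) + Q(14))² = (0 + 1/14)² = (1/14)² = 1/196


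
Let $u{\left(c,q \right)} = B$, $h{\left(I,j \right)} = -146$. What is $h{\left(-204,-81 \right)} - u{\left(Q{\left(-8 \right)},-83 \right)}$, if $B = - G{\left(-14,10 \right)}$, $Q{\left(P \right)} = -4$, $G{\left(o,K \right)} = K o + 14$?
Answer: $-272$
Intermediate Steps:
$G{\left(o,K \right)} = 14 + K o$
$B = 126$ ($B = - (14 + 10 \left(-14\right)) = - (14 - 140) = \left(-1\right) \left(-126\right) = 126$)
$u{\left(c,q \right)} = 126$
$h{\left(-204,-81 \right)} - u{\left(Q{\left(-8 \right)},-83 \right)} = -146 - 126 = -272$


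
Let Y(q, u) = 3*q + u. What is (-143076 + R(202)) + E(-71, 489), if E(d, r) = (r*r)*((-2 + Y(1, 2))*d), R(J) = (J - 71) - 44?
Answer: -51075762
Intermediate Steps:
Y(q, u) = u + 3*q
R(J) = -115 + J (R(J) = (-71 + J) - 44 = -115 + J)
E(d, r) = 3*d*r² (E(d, r) = (r*r)*((-2 + (2 + 3*1))*d) = r²*((-2 + (2 + 3))*d) = r²*((-2 + 5)*d) = r²*(3*d) = 3*d*r²)
(-143076 + R(202)) + E(-71, 489) = (-143076 + (-115 + 202)) + 3*(-71)*489² = (-143076 + 87) + 3*(-71)*239121 = -142989 - 50932773 = -51075762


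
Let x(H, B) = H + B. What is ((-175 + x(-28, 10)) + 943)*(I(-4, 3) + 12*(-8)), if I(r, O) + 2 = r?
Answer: -76500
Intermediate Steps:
x(H, B) = B + H
I(r, O) = -2 + r
((-175 + x(-28, 10)) + 943)*(I(-4, 3) + 12*(-8)) = ((-175 + (10 - 28)) + 943)*((-2 - 4) + 12*(-8)) = ((-175 - 18) + 943)*(-6 - 96) = (-193 + 943)*(-102) = 750*(-102) = -76500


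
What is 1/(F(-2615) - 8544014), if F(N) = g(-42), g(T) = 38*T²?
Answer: -1/8476982 ≈ -1.1797e-7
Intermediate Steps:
F(N) = 67032 (F(N) = 38*(-42)² = 38*1764 = 67032)
1/(F(-2615) - 8544014) = 1/(67032 - 8544014) = 1/(-8476982) = -1/8476982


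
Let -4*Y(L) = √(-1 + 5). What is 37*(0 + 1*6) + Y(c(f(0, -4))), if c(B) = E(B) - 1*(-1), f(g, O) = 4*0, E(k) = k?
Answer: 443/2 ≈ 221.50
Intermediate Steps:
f(g, O) = 0
c(B) = 1 + B (c(B) = B - 1*(-1) = B + 1 = 1 + B)
Y(L) = -½ (Y(L) = -√(-1 + 5)/4 = -√4/4 = -¼*2 = -½)
37*(0 + 1*6) + Y(c(f(0, -4))) = 37*(0 + 1*6) - ½ = 37*(0 + 6) - ½ = 37*6 - ½ = 222 - ½ = 443/2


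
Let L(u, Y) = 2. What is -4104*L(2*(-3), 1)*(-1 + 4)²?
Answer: -73872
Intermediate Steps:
-4104*L(2*(-3), 1)*(-1 + 4)² = -8208*(-1 + 4)² = -8208*3² = -8208*9 = -4104*18 = -73872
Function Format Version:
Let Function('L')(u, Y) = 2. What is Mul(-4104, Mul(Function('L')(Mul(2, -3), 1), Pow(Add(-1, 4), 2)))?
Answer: -73872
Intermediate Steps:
Mul(-4104, Mul(Function('L')(Mul(2, -3), 1), Pow(Add(-1, 4), 2))) = Mul(-4104, Mul(2, Pow(Add(-1, 4), 2))) = Mul(-4104, Mul(2, Pow(3, 2))) = Mul(-4104, Mul(2, 9)) = Mul(-4104, 18) = -73872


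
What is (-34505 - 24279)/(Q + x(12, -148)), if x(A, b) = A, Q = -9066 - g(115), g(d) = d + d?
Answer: 1336/211 ≈ 6.3318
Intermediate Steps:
g(d) = 2*d
Q = -9296 (Q = -9066 - 2*115 = -9066 - 1*230 = -9066 - 230 = -9296)
(-34505 - 24279)/(Q + x(12, -148)) = (-34505 - 24279)/(-9296 + 12) = -58784/(-9284) = -58784*(-1/9284) = 1336/211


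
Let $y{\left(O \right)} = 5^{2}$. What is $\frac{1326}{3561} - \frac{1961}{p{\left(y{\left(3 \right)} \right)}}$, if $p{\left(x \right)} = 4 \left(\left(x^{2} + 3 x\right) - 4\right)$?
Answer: $- \frac{1097179}{3304608} \approx -0.33202$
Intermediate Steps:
$y{\left(O \right)} = 25$
$p{\left(x \right)} = -16 + 4 x^{2} + 12 x$ ($p{\left(x \right)} = 4 \left(-4 + x^{2} + 3 x\right) = -16 + 4 x^{2} + 12 x$)
$\frac{1326}{3561} - \frac{1961}{p{\left(y{\left(3 \right)} \right)}} = \frac{1326}{3561} - \frac{1961}{-16 + 4 \cdot 25^{2} + 12 \cdot 25} = 1326 \cdot \frac{1}{3561} - \frac{1961}{-16 + 4 \cdot 625 + 300} = \frac{442}{1187} - \frac{1961}{-16 + 2500 + 300} = \frac{442}{1187} - \frac{1961}{2784} = - \frac{1097179}{3304608}$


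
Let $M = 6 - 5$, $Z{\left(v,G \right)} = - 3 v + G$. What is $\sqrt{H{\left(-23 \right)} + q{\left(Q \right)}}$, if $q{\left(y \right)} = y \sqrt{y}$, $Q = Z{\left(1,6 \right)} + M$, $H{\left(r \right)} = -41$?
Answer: $i \sqrt{33} \approx 5.7446 i$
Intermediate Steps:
$Z{\left(v,G \right)} = G - 3 v$
$M = 1$ ($M = 6 - 5 = 1$)
$Q = 4$ ($Q = \left(6 - 3\right) + 1 = 3 + 1 = 4$)
$q{\left(y \right)} = y^{\frac{3}{2}}$
$\sqrt{H{\left(-23 \right)} + q{\left(Q \right)}} = \sqrt{-41 + 4^{\frac{3}{2}}} = \sqrt{-41 + 8} = \sqrt{-33} = i \sqrt{33}$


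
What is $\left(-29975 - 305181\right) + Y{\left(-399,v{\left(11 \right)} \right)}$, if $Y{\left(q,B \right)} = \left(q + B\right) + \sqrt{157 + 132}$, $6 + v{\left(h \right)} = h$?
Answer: $-335533$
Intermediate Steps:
$v{\left(h \right)} = -6 + h$
$Y{\left(q,B \right)} = 17 + B + q$ ($Y{\left(q,B \right)} = \left(B + q\right) + \sqrt{289} = \left(B + q\right) + 17 = 17 + B + q$)
$\left(-29975 - 305181\right) + Y{\left(-399,v{\left(11 \right)} \right)} = \left(-29975 - 305181\right) + \left(17 + \left(-6 + 11\right) - 399\right) = -335156 + \left(17 + 5 - 399\right) = -335156 - 377 = -335533$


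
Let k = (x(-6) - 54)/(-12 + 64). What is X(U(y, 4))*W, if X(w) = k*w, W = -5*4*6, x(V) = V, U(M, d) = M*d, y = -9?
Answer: -64800/13 ≈ -4984.6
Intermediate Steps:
k = -15/13 (k = (-6 - 54)/(-12 + 64) = -60/52 = -60*1/52 = -15/13 ≈ -1.1538)
W = -120 (W = -20*6 = -120)
X(w) = -15*w/13
X(U(y, 4))*W = -(-135)*4/13*(-120) = -15/13*(-36)*(-120) = (540/13)*(-120) = -64800/13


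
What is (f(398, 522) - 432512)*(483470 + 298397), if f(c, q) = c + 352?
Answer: -337580459654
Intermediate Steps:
f(c, q) = 352 + c
(f(398, 522) - 432512)*(483470 + 298397) = ((352 + 398) - 432512)*(483470 + 298397) = (750 - 432512)*781867 = -431762*781867 = -337580459654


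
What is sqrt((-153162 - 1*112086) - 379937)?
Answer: I*sqrt(645185) ≈ 803.23*I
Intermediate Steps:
sqrt((-153162 - 1*112086) - 379937) = sqrt((-153162 - 112086) - 379937) = sqrt(-265248 - 379937) = sqrt(-645185) = I*sqrt(645185)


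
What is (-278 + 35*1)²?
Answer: 59049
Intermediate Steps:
(-278 + 35*1)² = (-278 + 35)² = (-243)² = 59049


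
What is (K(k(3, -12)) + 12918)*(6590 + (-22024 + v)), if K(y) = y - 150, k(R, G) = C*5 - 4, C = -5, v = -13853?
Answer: -373087093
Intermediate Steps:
k(R, G) = -29 (k(R, G) = -5*5 - 4 = -25 - 4 = -29)
K(y) = -150 + y
(K(k(3, -12)) + 12918)*(6590 + (-22024 + v)) = ((-150 - 29) + 12918)*(6590 + (-22024 - 13853)) = (-179 + 12918)*(6590 - 35877) = 12739*(-29287) = -373087093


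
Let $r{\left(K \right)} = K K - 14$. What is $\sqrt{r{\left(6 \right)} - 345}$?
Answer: $i \sqrt{323} \approx 17.972 i$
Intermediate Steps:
$r{\left(K \right)} = -14 + K^{2}$ ($r{\left(K \right)} = K^{2} - 14 = -14 + K^{2}$)
$\sqrt{r{\left(6 \right)} - 345} = \sqrt{\left(-14 + 6^{2}\right) - 345} = \sqrt{\left(-14 + 36\right) - 345} = \sqrt{22 - 345} = \sqrt{-323} = i \sqrt{323}$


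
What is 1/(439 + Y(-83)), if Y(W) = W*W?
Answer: 1/7328 ≈ 0.00013646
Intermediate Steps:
Y(W) = W**2
1/(439 + Y(-83)) = 1/(439 + (-83)**2) = 1/(439 + 6889) = 1/7328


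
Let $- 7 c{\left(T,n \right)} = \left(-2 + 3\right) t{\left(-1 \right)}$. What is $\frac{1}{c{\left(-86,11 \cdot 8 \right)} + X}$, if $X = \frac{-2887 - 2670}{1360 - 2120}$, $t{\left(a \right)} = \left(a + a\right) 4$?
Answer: $\frac{5320}{44979} \approx 0.11828$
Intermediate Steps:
$t{\left(a \right)} = 8 a$ ($t{\left(a \right)} = 2 a 4 = 8 a$)
$c{\left(T,n \right)} = \frac{8}{7}$ ($c{\left(T,n \right)} = - \frac{\left(-2 + 3\right) 8 \left(-1\right)}{7} = - \frac{1 \left(-8\right)}{7} = \left(- \frac{1}{7}\right) \left(-8\right) = \frac{8}{7}$)
$X = \frac{5557}{760}$ ($X = - \frac{5557}{-760} = \left(-5557\right) \left(- \frac{1}{760}\right) = \frac{5557}{760} \approx 7.3118$)
$\frac{1}{c{\left(-86,11 \cdot 8 \right)} + X} = \frac{1}{\frac{8}{7} + \frac{5557}{760}} = \frac{1}{\frac{44979}{5320}} = \frac{5320}{44979}$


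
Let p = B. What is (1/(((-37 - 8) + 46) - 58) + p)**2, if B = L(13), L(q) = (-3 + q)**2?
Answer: 32478601/3249 ≈ 9996.5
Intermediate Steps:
B = 100 (B = (-3 + 13)**2 = 10**2 = 100)
p = 100
(1/(((-37 - 8) + 46) - 58) + p)**2 = (1/(((-37 - 8) + 46) - 58) + 100)**2 = (1/((-45 + 46) - 58) + 100)**2 = (1/(1 - 58) + 100)**2 = (1/(-57) + 100)**2 = (-1/57 + 100)**2 = (5699/57)**2 = 32478601/3249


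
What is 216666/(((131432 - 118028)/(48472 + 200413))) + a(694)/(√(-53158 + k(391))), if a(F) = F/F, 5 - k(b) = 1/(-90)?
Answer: 8987486235/2234 - 3*I*√47837690/4783769 ≈ 4.023e+6 - 0.0043375*I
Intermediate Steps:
k(b) = 451/90 (k(b) = 5 - 1/(-90) = 5 - 1*(-1/90) = 5 + 1/90 = 451/90)
a(F) = 1
216666/(((131432 - 118028)/(48472 + 200413))) + a(694)/(√(-53158 + k(391))) = 216666/(((131432 - 118028)/(48472 + 200413))) + 1/√(-53158 + 451/90) = 216666/((13404/248885)) + 1/√(-4783769/90) = 216666/((13404*(1/248885))) + 1/(I*√47837690/30) = 216666/(13404/248885) + 1*(-3*I*√47837690/4783769) = 216666*(248885/13404) - 3*I*√47837690/4783769 = 8987486235/2234 - 3*I*√47837690/4783769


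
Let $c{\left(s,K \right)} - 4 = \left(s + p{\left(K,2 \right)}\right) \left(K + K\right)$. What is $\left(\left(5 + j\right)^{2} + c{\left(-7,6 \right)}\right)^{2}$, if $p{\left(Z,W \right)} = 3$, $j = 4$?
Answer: $1369$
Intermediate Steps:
$c{\left(s,K \right)} = 4 + 2 K \left(3 + s\right)$ ($c{\left(s,K \right)} = 4 + \left(s + 3\right) \left(K + K\right) = 4 + \left(3 + s\right) 2 K = 4 + 2 K \left(3 + s\right)$)
$\left(\left(5 + j\right)^{2} + c{\left(-7,6 \right)}\right)^{2} = \left(\left(5 + 4\right)^{2} + \left(4 + 6 \cdot 6 + 2 \cdot 6 \left(-7\right)\right)\right)^{2} = \left(9^{2} + \left(4 + 36 - 84\right)\right)^{2} = \left(81 - 44\right)^{2} = 37^{2} = 1369$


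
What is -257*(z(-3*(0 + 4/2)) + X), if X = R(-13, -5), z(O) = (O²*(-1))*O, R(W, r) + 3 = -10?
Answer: -52171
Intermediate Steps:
R(W, r) = -13 (R(W, r) = -3 - 10 = -13)
z(O) = -O³ (z(O) = (-O²)*O = -O³)
X = -13
-257*(z(-3*(0 + 4/2)) + X) = -257*(-(-3*(0 + 4/2))³ - 13) = -257*(-(-3*(0 + 4*(½)))³ - 13) = -257*(-(-3*(0 + 2))³ - 13) = -257*(-(-3*2)³ - 13) = -257*(-1*(-6)³ - 13) = -257*(-1*(-216) - 13) = -257*(216 - 13) = -257*203 = -52171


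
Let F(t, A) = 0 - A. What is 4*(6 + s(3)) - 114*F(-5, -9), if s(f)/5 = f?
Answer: -942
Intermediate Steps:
s(f) = 5*f
F(t, A) = -A
4*(6 + s(3)) - 114*F(-5, -9) = 4*(6 + 5*3) - (-114)*(-9) = 4*(6 + 15) - 114*9 = 4*21 - 1026 = 84 - 1026 = -942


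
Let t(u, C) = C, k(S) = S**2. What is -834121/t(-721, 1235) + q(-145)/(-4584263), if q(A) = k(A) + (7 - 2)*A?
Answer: -201255532017/297977095 ≈ -675.41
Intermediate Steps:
q(A) = A**2 + 5*A (q(A) = A**2 + (7 - 2)*A = A**2 + 5*A)
-834121/t(-721, 1235) + q(-145)/(-4584263) = -834121/1235 - 145*(5 - 145)/(-4584263) = -834121*1/1235 - 145*(-140)*(-1/4584263) = -834121/1235 + 20300*(-1/4584263) = -834121/1235 - 20300/4584263 = -201255532017/297977095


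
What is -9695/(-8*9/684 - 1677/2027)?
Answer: 53340505/5131 ≈ 10396.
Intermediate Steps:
-9695/(-8*9/684 - 1677/2027) = -9695/(-72*1/684 - 1677*1/2027) = -9695/(-2/19 - 1677/2027) = -9695/(-35917/38513) = -9695*(-38513/35917) = 53340505/5131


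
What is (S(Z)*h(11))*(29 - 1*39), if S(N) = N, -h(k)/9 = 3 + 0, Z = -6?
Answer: -1620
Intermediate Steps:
h(k) = -27 (h(k) = -9*(3 + 0) = -9*3 = -27)
(S(Z)*h(11))*(29 - 1*39) = (-6*(-27))*(29 - 1*39) = 162*(29 - 39) = 162*(-10) = -1620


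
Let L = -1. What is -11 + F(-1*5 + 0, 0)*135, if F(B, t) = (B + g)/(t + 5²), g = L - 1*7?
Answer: -406/5 ≈ -81.200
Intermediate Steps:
g = -8 (g = -1 - 1*7 = -1 - 7 = -8)
F(B, t) = (-8 + B)/(25 + t) (F(B, t) = (B - 8)/(t + 5²) = (-8 + B)/(t + 25) = (-8 + B)/(25 + t))
-11 + F(-1*5 + 0, 0)*135 = -11 + ((-8 + (-1*5 + 0))/(25 + 0))*135 = -11 + ((-8 + (-5 + 0))/25)*135 = -11 + ((-8 - 5)/25)*135 = -11 + ((1/25)*(-13))*135 = -11 - 13/25*135 = -11 - 351/5 = -406/5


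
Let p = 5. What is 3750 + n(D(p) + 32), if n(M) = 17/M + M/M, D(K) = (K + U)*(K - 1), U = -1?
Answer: 180065/48 ≈ 3751.4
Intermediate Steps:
D(K) = (-1 + K)² (D(K) = (K - 1)*(K - 1) = (-1 + K)*(-1 + K) = (-1 + K)²)
n(M) = 1 + 17/M (n(M) = 17/M + 1 = 1 + 17/M)
3750 + n(D(p) + 32) = 3750 + (17 + ((1 + 5² - 2*5) + 32))/((1 + 5² - 2*5) + 32) = 3750 + (17 + ((1 + 25 - 10) + 32))/((1 + 25 - 10) + 32) = 3750 + (17 + (16 + 32))/(16 + 32) = 3750 + (17 + 48)/48 = 3750 + (1/48)*65 = 3750 + 65/48 = 180065/48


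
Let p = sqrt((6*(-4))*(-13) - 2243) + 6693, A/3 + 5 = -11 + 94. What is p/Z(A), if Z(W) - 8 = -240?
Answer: -6693/232 - I*sqrt(1931)/232 ≈ -28.849 - 0.18941*I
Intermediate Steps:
A = 234 (A = -15 + 3*(-11 + 94) = -15 + 3*83 = -15 + 249 = 234)
Z(W) = -232 (Z(W) = 8 - 240 = -232)
p = 6693 + I*sqrt(1931) (p = sqrt(-24*(-13) - 2243) + 6693 = sqrt(312 - 2243) + 6693 = sqrt(-1931) + 6693 = I*sqrt(1931) + 6693 = 6693 + I*sqrt(1931) ≈ 6693.0 + 43.943*I)
p/Z(A) = (6693 + I*sqrt(1931))/(-232) = (6693 + I*sqrt(1931))*(-1/232) = -6693/232 - I*sqrt(1931)/232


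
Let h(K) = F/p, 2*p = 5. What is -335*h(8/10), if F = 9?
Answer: -1206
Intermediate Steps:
p = 5/2 (p = (½)*5 = 5/2 ≈ 2.5000)
h(K) = 18/5 (h(K) = 9/(5/2) = 9*(⅖) = 18/5)
-335*h(8/10) = -335*18/5 = -1206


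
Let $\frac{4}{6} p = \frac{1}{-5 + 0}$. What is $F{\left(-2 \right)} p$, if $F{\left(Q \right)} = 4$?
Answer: $- \frac{6}{5} \approx -1.2$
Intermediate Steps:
$p = - \frac{3}{10}$ ($p = \frac{3}{2 \left(-5 + 0\right)} = \frac{3}{2 \left(-5\right)} = \frac{3}{2} \left(- \frac{1}{5}\right) = - \frac{3}{10} \approx -0.3$)
$F{\left(-2 \right)} p = 4 \left(- \frac{3}{10}\right) = - \frac{6}{5}$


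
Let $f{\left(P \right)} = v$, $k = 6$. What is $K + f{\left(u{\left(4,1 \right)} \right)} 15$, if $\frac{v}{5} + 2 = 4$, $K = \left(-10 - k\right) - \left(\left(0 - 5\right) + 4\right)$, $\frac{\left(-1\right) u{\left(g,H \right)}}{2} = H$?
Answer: $135$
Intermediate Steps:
$u{\left(g,H \right)} = - 2 H$
$K = -15$ ($K = \left(-10 - 6\right) - \left(\left(0 - 5\right) + 4\right) = \left(-10 - 6\right) - \left(-5 + 4\right) = -16 - -1 = -16 + 1 = -15$)
$v = 10$ ($v = -10 + 5 \cdot 4 = -10 + 20 = 10$)
$f{\left(P \right)} = 10$
$K + f{\left(u{\left(4,1 \right)} \right)} 15 = -15 + 10 \cdot 15 = -15 + 150 = 135$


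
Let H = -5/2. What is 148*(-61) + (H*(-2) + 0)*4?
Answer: -9008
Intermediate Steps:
H = -5/2 (H = -5*½ = -5/2 ≈ -2.5000)
148*(-61) + (H*(-2) + 0)*4 = 148*(-61) + (-5/2*(-2) + 0)*4 = -9028 + (5 + 0)*4 = -9028 + 5*4 = -9028 + 20 = -9008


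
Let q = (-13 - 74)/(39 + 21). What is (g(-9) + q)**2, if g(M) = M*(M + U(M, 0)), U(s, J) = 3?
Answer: 1104601/400 ≈ 2761.5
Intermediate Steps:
q = -29/20 (q = -87/60 = -87*1/60 = -29/20 ≈ -1.4500)
g(M) = M*(3 + M) (g(M) = M*(M + 3) = M*(3 + M))
(g(-9) + q)**2 = (-9*(3 - 9) - 29/20)**2 = (-9*(-6) - 29/20)**2 = (54 - 29/20)**2 = (1051/20)**2 = 1104601/400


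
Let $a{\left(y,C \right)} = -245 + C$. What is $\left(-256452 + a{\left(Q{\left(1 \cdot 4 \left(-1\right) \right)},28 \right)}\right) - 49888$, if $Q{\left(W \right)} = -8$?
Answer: $-306557$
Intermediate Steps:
$\left(-256452 + a{\left(Q{\left(1 \cdot 4 \left(-1\right) \right)},28 \right)}\right) - 49888 = \left(-256452 + \left(-245 + 28\right)\right) - 49888 = \left(-256452 - 217\right) - 49888 = -256669 - 49888 = -306557$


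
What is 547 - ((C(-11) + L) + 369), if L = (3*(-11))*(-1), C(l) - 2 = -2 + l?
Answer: 156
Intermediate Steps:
C(l) = l (C(l) = 2 + (-2 + l) = l)
L = 33 (L = -33*(-1) = 33)
547 - ((C(-11) + L) + 369) = 547 - ((-11 + 33) + 369) = 547 - (22 + 369) = 547 - 1*391 = 547 - 391 = 156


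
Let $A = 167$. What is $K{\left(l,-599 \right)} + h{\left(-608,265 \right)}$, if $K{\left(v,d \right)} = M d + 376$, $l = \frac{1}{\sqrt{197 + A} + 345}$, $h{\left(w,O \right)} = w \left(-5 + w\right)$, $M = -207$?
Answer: $497073$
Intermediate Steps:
$l = \frac{1}{345 + 2 \sqrt{91}}$ ($l = \frac{1}{\sqrt{197 + 167} + 345} = \frac{1}{\sqrt{364} + 345} = \frac{1}{2 \sqrt{91} + 345} = \frac{1}{345 + 2 \sqrt{91}} \approx 0.0027467$)
$K{\left(v,d \right)} = 376 - 207 d$ ($K{\left(v,d \right)} = - 207 d + 376 = 376 - 207 d$)
$K{\left(l,-599 \right)} + h{\left(-608,265 \right)} = \left(376 - -123993\right) - 608 \left(-5 - 608\right) = \left(376 + 123993\right) - -372704 = 124369 + 372704 = 497073$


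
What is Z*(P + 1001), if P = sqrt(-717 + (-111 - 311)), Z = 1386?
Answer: 1387386 + 1386*I*sqrt(1139) ≈ 1.3874e+6 + 46776.0*I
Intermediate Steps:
P = I*sqrt(1139) (P = sqrt(-717 - 422) = sqrt(-1139) = I*sqrt(1139) ≈ 33.749*I)
Z*(P + 1001) = 1386*(I*sqrt(1139) + 1001) = 1386*(1001 + I*sqrt(1139)) = 1387386 + 1386*I*sqrt(1139)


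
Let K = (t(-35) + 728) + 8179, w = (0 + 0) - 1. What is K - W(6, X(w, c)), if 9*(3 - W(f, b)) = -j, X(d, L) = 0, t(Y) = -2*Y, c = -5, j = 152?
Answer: 80614/9 ≈ 8957.1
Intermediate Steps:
w = -1 (w = 0 - 1 = -1)
W(f, b) = 179/9 (W(f, b) = 3 - (-1)*152/9 = 3 - ⅑*(-152) = 3 + 152/9 = 179/9)
K = 8977 (K = (-2*(-35) + 728) + 8179 = (70 + 728) + 8179 = 798 + 8179 = 8977)
K - W(6, X(w, c)) = 8977 - 1*179/9 = 8977 - 179/9 = 80614/9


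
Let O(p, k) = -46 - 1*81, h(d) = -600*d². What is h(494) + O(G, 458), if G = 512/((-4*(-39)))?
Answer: -146421727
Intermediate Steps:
G = 128/39 (G = 512/156 = 512*(1/156) = 128/39 ≈ 3.2821)
O(p, k) = -127 (O(p, k) = -46 - 81 = -127)
h(494) + O(G, 458) = -600*494² - 127 = -600*244036 - 127 = -146421600 - 127 = -146421727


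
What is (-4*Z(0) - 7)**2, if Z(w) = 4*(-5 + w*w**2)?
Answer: 5329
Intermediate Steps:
Z(w) = -20 + 4*w**3 (Z(w) = 4*(-5 + w**3) = -20 + 4*w**3)
(-4*Z(0) - 7)**2 = (-4*(-20 + 4*0**3) - 7)**2 = (-4*(-20 + 4*0) - 7)**2 = (-4*(-20 + 0) - 7)**2 = (-4*(-20) - 7)**2 = (80 - 7)**2 = 73**2 = 5329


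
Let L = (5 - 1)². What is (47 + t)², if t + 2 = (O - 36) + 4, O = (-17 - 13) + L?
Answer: 1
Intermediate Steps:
L = 16 (L = 4² = 16)
O = -14 (O = (-17 - 13) + 16 = -30 + 16 = -14)
t = -48 (t = -2 + ((-14 - 36) + 4) = -2 + (-50 + 4) = -2 - 46 = -48)
(47 + t)² = (47 - 48)² = (-1)² = 1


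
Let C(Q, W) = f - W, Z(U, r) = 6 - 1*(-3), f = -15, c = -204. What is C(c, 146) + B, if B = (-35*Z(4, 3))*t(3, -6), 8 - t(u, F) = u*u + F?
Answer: -1736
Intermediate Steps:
t(u, F) = 8 - F - u² (t(u, F) = 8 - (u*u + F) = 8 - (u² + F) = 8 - (F + u²) = 8 + (-F - u²) = 8 - F - u²)
Z(U, r) = 9 (Z(U, r) = 6 + 3 = 9)
C(Q, W) = -15 - W
B = -1575 (B = (-35*9)*(8 - 1*(-6) - 1*3²) = -315*(8 + 6 - 1*9) = -315*(8 + 6 - 9) = -315*5 = -1575)
C(c, 146) + B = (-15 - 1*146) - 1575 = (-15 - 146) - 1575 = -161 - 1575 = -1736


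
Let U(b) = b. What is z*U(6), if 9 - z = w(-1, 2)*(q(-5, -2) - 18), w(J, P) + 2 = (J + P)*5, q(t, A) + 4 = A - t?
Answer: 396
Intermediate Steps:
q(t, A) = -4 + A - t (q(t, A) = -4 + (A - t) = -4 + A - t)
w(J, P) = -2 + 5*J + 5*P (w(J, P) = -2 + (J + P)*5 = -2 + (5*J + 5*P) = -2 + 5*J + 5*P)
z = 66 (z = 9 - (-2 + 5*(-1) + 5*2)*((-4 - 2 - 1*(-5)) - 18) = 9 - (-2 - 5 + 10)*((-4 - 2 + 5) - 18) = 9 - 3*(-1 - 18) = 9 - 3*(-19) = 9 - 1*(-57) = 9 + 57 = 66)
z*U(6) = 66*6 = 396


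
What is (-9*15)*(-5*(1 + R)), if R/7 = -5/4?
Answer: -20925/4 ≈ -5231.3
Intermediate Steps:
R = -35/4 (R = 7*(-5/4) = -35/4 ≈ -8.7500)
(-9*15)*(-5*(1 + R)) = (-9*15)*(-5*(1 - 35/4)) = -(-675)*(-31)/4 = -135*155/4 = -20925/4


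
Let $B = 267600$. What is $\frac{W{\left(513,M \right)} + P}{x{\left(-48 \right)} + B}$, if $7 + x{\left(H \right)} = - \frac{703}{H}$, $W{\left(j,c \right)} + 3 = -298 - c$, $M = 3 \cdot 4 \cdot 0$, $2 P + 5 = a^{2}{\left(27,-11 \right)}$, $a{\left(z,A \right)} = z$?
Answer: $\frac{2928}{12845167} \approx 0.00022795$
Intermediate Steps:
$P = 362$ ($P = - \frac{5}{2} + \frac{27^{2}}{2} = - \frac{5}{2} + \frac{1}{2} \cdot 729 = - \frac{5}{2} + \frac{729}{2} = 362$)
$M = 0$ ($M = 12 \cdot 0 = 0$)
$W{\left(j,c \right)} = -301 - c$ ($W{\left(j,c \right)} = -3 - \left(298 + c\right) = -301 - c$)
$x{\left(H \right)} = -7 - \frac{703}{H}$
$\frac{W{\left(513,M \right)} + P}{x{\left(-48 \right)} + B} = \frac{\left(-301 - 0\right) + 362}{\left(-7 - \frac{703}{-48}\right) + 267600} = \frac{\left(-301 + 0\right) + 362}{\left(-7 - - \frac{703}{48}\right) + 267600} = \frac{-301 + 362}{\left(-7 + \frac{703}{48}\right) + 267600} = \frac{61}{\frac{367}{48} + 267600} = \frac{61}{\frac{12845167}{48}} = 61 \cdot \frac{48}{12845167} = \frac{2928}{12845167}$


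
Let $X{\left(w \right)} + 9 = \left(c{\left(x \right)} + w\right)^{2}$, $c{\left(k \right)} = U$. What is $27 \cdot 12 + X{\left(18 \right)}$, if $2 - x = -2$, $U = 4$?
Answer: $799$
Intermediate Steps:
$x = 4$ ($x = 2 - -2 = 2 + 2 = 4$)
$c{\left(k \right)} = 4$
$X{\left(w \right)} = -9 + \left(4 + w\right)^{2}$
$27 \cdot 12 + X{\left(18 \right)} = 27 \cdot 12 - \left(9 - \left(4 + 18\right)^{2}\right) = 324 - \left(9 - 22^{2}\right) = 324 + \left(-9 + 484\right) = 324 + 475 = 799$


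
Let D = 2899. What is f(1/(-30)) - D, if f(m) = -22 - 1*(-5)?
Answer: -2916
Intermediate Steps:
f(m) = -17 (f(m) = -22 + 5 = -17)
f(1/(-30)) - D = -17 - 1*2899 = -17 - 2899 = -2916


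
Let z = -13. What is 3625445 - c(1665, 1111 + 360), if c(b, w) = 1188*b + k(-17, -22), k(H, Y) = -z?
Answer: 1647412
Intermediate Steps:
k(H, Y) = 13 (k(H, Y) = -1*(-13) = 13)
c(b, w) = 13 + 1188*b (c(b, w) = 1188*b + 13 = 13 + 1188*b)
3625445 - c(1665, 1111 + 360) = 3625445 - (13 + 1188*1665) = 3625445 - (13 + 1978020) = 3625445 - 1*1978033 = 3625445 - 1978033 = 1647412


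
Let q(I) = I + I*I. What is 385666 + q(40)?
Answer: 387306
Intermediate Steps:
q(I) = I + I**2
385666 + q(40) = 385666 + 40*(1 + 40) = 385666 + 40*41 = 385666 + 1640 = 387306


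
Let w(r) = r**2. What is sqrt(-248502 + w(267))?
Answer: I*sqrt(177213) ≈ 420.97*I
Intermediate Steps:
sqrt(-248502 + w(267)) = sqrt(-248502 + 267**2) = sqrt(-248502 + 71289) = sqrt(-177213) = I*sqrt(177213)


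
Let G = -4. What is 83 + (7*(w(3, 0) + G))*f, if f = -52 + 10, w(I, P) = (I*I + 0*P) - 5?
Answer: 83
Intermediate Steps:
w(I, P) = -5 + I² (w(I, P) = (I² + 0) - 5 = I² - 5 = -5 + I²)
f = -42
83 + (7*(w(3, 0) + G))*f = 83 + (7*((-5 + 3²) - 4))*(-42) = 83 + (7*((-5 + 9) - 4))*(-42) = 83 + (7*(4 - 4))*(-42) = 83 + (7*0)*(-42) = 83 + 0*(-42) = 83 + 0 = 83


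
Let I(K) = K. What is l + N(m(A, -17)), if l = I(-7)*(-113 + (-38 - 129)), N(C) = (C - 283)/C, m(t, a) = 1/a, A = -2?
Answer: 6772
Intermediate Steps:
N(C) = (-283 + C)/C
l = 1960 (l = -7*(-113 + (-38 - 129)) = -7*(-113 - 167) = -7*(-280) = 1960)
l + N(m(A, -17)) = 1960 + (-283 + 1/(-17))/(1/(-17)) = 1960 + (-283 - 1/17)/(-1/17) = 1960 - 17*(-4812/17) = 1960 + 4812 = 6772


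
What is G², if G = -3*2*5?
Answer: 900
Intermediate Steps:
G = -30 (G = -6*5 = -30)
G² = (-30)² = 900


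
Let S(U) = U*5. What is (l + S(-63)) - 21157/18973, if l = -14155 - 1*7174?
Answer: -410672769/18973 ≈ -21645.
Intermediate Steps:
S(U) = 5*U
l = -21329 (l = -14155 - 7174 = -21329)
(l + S(-63)) - 21157/18973 = (-21329 + 5*(-63)) - 21157/18973 = (-21329 - 315) - 21157*1/18973 = -21644 - 21157/18973 = -410672769/18973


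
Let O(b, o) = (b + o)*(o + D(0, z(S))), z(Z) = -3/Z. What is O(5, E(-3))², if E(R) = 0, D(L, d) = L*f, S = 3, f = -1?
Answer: 0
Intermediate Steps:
D(L, d) = -L (D(L, d) = L*(-1) = -L)
O(b, o) = o*(b + o) (O(b, o) = (b + o)*(o - 1*0) = (b + o)*(o + 0) = (b + o)*o = o*(b + o))
O(5, E(-3))² = (0*(5 + 0))² = (0*5)² = 0² = 0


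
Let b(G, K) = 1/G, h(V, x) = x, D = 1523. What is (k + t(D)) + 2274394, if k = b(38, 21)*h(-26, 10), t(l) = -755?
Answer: 43199146/19 ≈ 2.2736e+6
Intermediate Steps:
k = 5/19 (k = 10/38 = (1/38)*10 = 5/19 ≈ 0.26316)
(k + t(D)) + 2274394 = (5/19 - 755) + 2274394 = -14340/19 + 2274394 = 43199146/19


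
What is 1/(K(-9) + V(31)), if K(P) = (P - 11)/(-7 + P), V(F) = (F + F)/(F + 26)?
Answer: 228/533 ≈ 0.42777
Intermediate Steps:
V(F) = 2*F/(26 + F) (V(F) = (2*F)/(26 + F) = 2*F/(26 + F))
K(P) = (-11 + P)/(-7 + P)
1/(K(-9) + V(31)) = 1/((-11 - 9)/(-7 - 9) + 2*31/(26 + 31)) = 1/(-20/(-16) + 2*31/57) = 1/(-1/16*(-20) + 2*31*(1/57)) = 1/(5/4 + 62/57) = 1/(533/228) = 228/533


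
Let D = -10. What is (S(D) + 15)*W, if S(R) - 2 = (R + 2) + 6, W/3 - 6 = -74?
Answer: -3060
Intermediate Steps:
W = -204 (W = 18 + 3*(-74) = 18 - 222 = -204)
S(R) = 10 + R (S(R) = 2 + ((R + 2) + 6) = 2 + ((2 + R) + 6) = 2 + (8 + R) = 10 + R)
(S(D) + 15)*W = ((10 - 10) + 15)*(-204) = (0 + 15)*(-204) = 15*(-204) = -3060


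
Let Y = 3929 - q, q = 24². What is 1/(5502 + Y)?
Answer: 1/8855 ≈ 0.00011293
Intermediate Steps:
q = 576
Y = 3353 (Y = 3929 - 1*576 = 3929 - 576 = 3353)
1/(5502 + Y) = 1/(5502 + 3353) = 1/8855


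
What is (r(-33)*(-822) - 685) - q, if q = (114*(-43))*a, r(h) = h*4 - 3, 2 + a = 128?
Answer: 727937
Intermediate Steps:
a = 126 (a = -2 + 128 = 126)
r(h) = -3 + 4*h (r(h) = 4*h - 3 = -3 + 4*h)
q = -617652 (q = (114*(-43))*126 = -4902*126 = -617652)
(r(-33)*(-822) - 685) - q = ((-3 + 4*(-33))*(-822) - 685) - 1*(-617652) = ((-3 - 132)*(-822) - 685) + 617652 = (-135*(-822) - 685) + 617652 = (110970 - 685) + 617652 = 110285 + 617652 = 727937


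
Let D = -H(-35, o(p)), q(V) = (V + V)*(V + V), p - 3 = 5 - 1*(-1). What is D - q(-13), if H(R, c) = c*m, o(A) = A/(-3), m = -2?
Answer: -682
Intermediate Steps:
p = 9 (p = 3 + (5 - 1*(-1)) = 3 + (5 + 1) = 3 + 6 = 9)
o(A) = -A/3 (o(A) = A*(-1/3) = -A/3)
H(R, c) = -2*c (H(R, c) = c*(-2) = -2*c)
q(V) = 4*V**2 (q(V) = (2*V)*(2*V) = 4*V**2)
D = -6 (D = -(-2)*(-1/3*9) = -(-2)*(-3) = -1*6 = -6)
D - q(-13) = -6 - 4*(-13)**2 = -6 - 4*169 = -6 - 1*676 = -6 - 676 = -682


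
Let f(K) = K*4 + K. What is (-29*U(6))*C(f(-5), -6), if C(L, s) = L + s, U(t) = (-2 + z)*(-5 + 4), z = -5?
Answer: 6293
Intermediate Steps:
U(t) = 7 (U(t) = (-2 - 5)*(-5 + 4) = -7*(-1) = 7)
f(K) = 5*K (f(K) = 4*K + K = 5*K)
(-29*U(6))*C(f(-5), -6) = (-29*7)*(5*(-5) - 6) = -203*(-25 - 6) = -203*(-31) = 6293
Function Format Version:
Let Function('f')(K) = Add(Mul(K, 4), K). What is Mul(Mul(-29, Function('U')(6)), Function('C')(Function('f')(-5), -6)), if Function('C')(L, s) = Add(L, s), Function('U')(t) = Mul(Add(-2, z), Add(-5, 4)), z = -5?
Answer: 6293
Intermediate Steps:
Function('U')(t) = 7 (Function('U')(t) = Mul(Add(-2, -5), Add(-5, 4)) = Mul(-7, -1) = 7)
Function('f')(K) = Mul(5, K) (Function('f')(K) = Add(Mul(4, K), K) = Mul(5, K))
Mul(Mul(-29, Function('U')(6)), Function('C')(Function('f')(-5), -6)) = Mul(Mul(-29, 7), Add(Mul(5, -5), -6)) = Mul(-203, Add(-25, -6)) = Mul(-203, -31) = 6293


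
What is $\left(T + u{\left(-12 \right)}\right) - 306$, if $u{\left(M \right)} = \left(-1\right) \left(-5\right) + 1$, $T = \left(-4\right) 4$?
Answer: $-316$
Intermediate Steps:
$T = -16$
$u{\left(M \right)} = 6$ ($u{\left(M \right)} = 5 + 1 = 6$)
$\left(T + u{\left(-12 \right)}\right) - 306 = \left(-16 + 6\right) - 306 = -10 - 306 = -316$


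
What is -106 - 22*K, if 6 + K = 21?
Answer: -436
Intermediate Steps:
K = 15 (K = -6 + 21 = 15)
-106 - 22*K = -106 - 22*15 = -106 - 330 = -436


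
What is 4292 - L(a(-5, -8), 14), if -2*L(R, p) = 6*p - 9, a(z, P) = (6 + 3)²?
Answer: 8659/2 ≈ 4329.5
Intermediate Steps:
a(z, P) = 81 (a(z, P) = 9² = 81)
L(R, p) = 9/2 - 3*p (L(R, p) = -(6*p - 9)/2 = -(-9 + 6*p)/2 = 9/2 - 3*p)
4292 - L(a(-5, -8), 14) = 4292 - (9/2 - 3*14) = 4292 - (9/2 - 42) = 4292 - 1*(-75/2) = 4292 + 75/2 = 8659/2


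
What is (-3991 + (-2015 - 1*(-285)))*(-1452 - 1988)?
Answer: 19680240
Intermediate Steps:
(-3991 + (-2015 - 1*(-285)))*(-1452 - 1988) = (-3991 + (-2015 + 285))*(-3440) = (-3991 - 1730)*(-3440) = -5721*(-3440) = 19680240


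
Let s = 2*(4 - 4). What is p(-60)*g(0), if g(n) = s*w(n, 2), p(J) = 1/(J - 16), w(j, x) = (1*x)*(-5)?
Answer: 0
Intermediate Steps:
w(j, x) = -5*x (w(j, x) = x*(-5) = -5*x)
p(J) = 1/(-16 + J)
s = 0 (s = 2*0 = 0)
g(n) = 0 (g(n) = 0*(-5*2) = 0*(-10) = 0)
p(-60)*g(0) = 0/(-16 - 60) = 0/(-76) = -1/76*0 = 0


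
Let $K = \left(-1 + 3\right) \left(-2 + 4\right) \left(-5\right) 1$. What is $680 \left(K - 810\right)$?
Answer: $-564400$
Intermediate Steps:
$K = -20$ ($K = 2 \cdot 2 \left(-5\right) 1 = 4 \left(-5\right) 1 = \left(-20\right) 1 = -20$)
$680 \left(K - 810\right) = 680 \left(-20 - 810\right) = 680 \left(-830\right) = -564400$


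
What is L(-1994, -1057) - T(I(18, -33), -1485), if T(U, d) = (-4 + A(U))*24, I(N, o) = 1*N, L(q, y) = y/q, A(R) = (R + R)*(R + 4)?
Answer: -37709471/1994 ≈ -18911.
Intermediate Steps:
A(R) = 2*R*(4 + R) (A(R) = (2*R)*(4 + R) = 2*R*(4 + R))
I(N, o) = N
T(U, d) = -96 + 48*U*(4 + U) (T(U, d) = (-4 + 2*U*(4 + U))*24 = -96 + 48*U*(4 + U))
L(-1994, -1057) - T(I(18, -33), -1485) = -1057/(-1994) - (-96 + 48*18*(4 + 18)) = -1057*(-1/1994) - (-96 + 48*18*22) = 1057/1994 - (-96 + 19008) = 1057/1994 - 1*18912 = 1057/1994 - 18912 = -37709471/1994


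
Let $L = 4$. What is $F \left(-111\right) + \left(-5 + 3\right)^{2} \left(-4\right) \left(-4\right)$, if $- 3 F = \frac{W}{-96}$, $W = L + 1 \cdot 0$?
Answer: $\frac{1499}{24} \approx 62.458$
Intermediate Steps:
$W = 4$ ($W = 4 + 1 \cdot 0 = 4 + 0 = 4$)
$F = \frac{1}{72}$ ($F = - \frac{4 \frac{1}{-96}}{3} = - \frac{4 \left(- \frac{1}{96}\right)}{3} = \left(- \frac{1}{3}\right) \left(- \frac{1}{24}\right) = \frac{1}{72} \approx 0.013889$)
$F \left(-111\right) + \left(-5 + 3\right)^{2} \left(-4\right) \left(-4\right) = \frac{1}{72} \left(-111\right) + \left(-5 + 3\right)^{2} \left(-4\right) \left(-4\right) = - \frac{37}{24} + \left(-2\right)^{2} \left(-4\right) \left(-4\right) = - \frac{37}{24} + 4 \left(-4\right) \left(-4\right) = - \frac{37}{24} - -64 = - \frac{37}{24} + 64 = \frac{1499}{24}$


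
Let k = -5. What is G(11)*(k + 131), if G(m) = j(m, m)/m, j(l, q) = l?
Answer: 126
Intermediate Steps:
G(m) = 1 (G(m) = m/m = 1)
G(11)*(k + 131) = 1*(-5 + 131) = 1*126 = 126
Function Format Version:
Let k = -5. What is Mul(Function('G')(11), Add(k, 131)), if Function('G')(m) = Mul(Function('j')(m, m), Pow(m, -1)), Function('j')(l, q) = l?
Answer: 126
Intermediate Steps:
Function('G')(m) = 1 (Function('G')(m) = Mul(m, Pow(m, -1)) = 1)
Mul(Function('G')(11), Add(k, 131)) = Mul(1, Add(-5, 131)) = Mul(1, 126) = 126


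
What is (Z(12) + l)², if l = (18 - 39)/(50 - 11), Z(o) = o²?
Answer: 3478225/169 ≈ 20581.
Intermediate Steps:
l = -7/13 (l = -21/39 = -21*1/39 = -7/13 ≈ -0.53846)
(Z(12) + l)² = (12² - 7/13)² = (144 - 7/13)² = (1865/13)² = 3478225/169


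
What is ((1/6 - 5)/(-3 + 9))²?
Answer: 841/1296 ≈ 0.64892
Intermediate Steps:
((1/6 - 5)/(-3 + 9))² = ((⅙ - 5)/6)² = (-29/6*⅙)² = (-29/36)² = 841/1296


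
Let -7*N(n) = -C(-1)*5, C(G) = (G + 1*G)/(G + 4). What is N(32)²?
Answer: 100/441 ≈ 0.22676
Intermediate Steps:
C(G) = 2*G/(4 + G) (C(G) = (G + G)/(4 + G) = (2*G)/(4 + G) = 2*G/(4 + G))
N(n) = -10/21 (N(n) = -(-2*(-1)/(4 - 1))*5/7 = -(-2*(-1)/3)*5/7 = -(-1*(-⅔))*5/7 = -2*5/21 = -⅐*10/3 = -10/21)
N(32)² = (-10/21)² = 100/441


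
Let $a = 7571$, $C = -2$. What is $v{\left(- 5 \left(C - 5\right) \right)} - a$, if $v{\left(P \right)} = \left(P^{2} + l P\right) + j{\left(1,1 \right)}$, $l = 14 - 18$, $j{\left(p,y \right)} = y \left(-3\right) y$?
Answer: $-6489$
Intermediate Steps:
$j{\left(p,y \right)} = - 3 y^{2}$ ($j{\left(p,y \right)} = - 3 y y = - 3 y^{2}$)
$l = -4$ ($l = 14 - 18 = -4$)
$v{\left(P \right)} = -3 + P^{2} - 4 P$ ($v{\left(P \right)} = \left(P^{2} - 4 P\right) - 3 \cdot 1^{2} = \left(P^{2} - 4 P\right) - 3 = -3 + P^{2} - 4 P$)
$v{\left(- 5 \left(C - 5\right) \right)} - a = \left(-3 + \left(- 5 \left(-2 - 5\right)\right)^{2} - 4 \left(- 5 \left(-2 - 5\right)\right)\right) - 7571 = \left(-3 + \left(\left(-5\right) \left(-7\right)\right)^{2} - 4 \left(\left(-5\right) \left(-7\right)\right)\right) - 7571 = \left(-3 + 35^{2} - 140\right) - 7571 = \left(-3 + 1225 - 140\right) - 7571 = 1082 - 7571 = -6489$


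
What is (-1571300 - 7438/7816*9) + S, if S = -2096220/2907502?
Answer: -8927014876654001/5681258908 ≈ -1.5713e+6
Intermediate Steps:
S = -1048110/1453751 (S = -2096220*1/2907502 = -1048110/1453751 ≈ -0.72097)
(-1571300 - 7438/7816*9) + S = (-1571300 - 7438/7816*9) - 1048110/1453751 = (-1571300 - 7438*1/7816*9) - 1048110/1453751 = (-1571300 - 3719/3908*9) - 1048110/1453751 = (-1571300 - 33471/3908) - 1048110/1453751 = -6140673871/3908 - 1048110/1453751 = -8927014876654001/5681258908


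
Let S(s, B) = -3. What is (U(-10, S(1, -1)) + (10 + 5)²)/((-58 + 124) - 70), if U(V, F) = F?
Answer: -111/2 ≈ -55.500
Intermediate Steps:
(U(-10, S(1, -1)) + (10 + 5)²)/((-58 + 124) - 70) = (-3 + (10 + 5)²)/((-58 + 124) - 70) = (-3 + 15²)/(66 - 70) = (-3 + 225)/(-4) = 222*(-¼) = -111/2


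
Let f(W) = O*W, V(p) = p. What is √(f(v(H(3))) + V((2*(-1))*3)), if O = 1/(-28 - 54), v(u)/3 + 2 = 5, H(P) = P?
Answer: I*√41082/82 ≈ 2.4718*I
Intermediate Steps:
v(u) = 9 (v(u) = -6 + 3*5 = -6 + 15 = 9)
O = -1/82 (O = 1/(-82) = -1/82 ≈ -0.012195)
f(W) = -W/82
√(f(v(H(3))) + V((2*(-1))*3)) = √(-1/82*9 + (2*(-1))*3) = √(-9/82 - 2*3) = √(-9/82 - 6) = √(-501/82) = I*√41082/82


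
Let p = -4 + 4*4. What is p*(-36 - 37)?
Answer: -876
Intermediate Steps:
p = 12 (p = -4 + 16 = 12)
p*(-36 - 37) = 12*(-36 - 37) = 12*(-73) = -876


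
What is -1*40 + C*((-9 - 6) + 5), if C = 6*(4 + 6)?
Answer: -640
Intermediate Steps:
C = 60 (C = 6*10 = 60)
-1*40 + C*((-9 - 6) + 5) = -1*40 + 60*((-9 - 6) + 5) = -40 + 60*(-15 + 5) = -40 + 60*(-10) = -40 - 600 = -640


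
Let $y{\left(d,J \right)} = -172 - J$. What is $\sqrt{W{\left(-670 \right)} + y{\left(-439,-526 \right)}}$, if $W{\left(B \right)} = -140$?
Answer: $\sqrt{214} \approx 14.629$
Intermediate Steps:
$\sqrt{W{\left(-670 \right)} + y{\left(-439,-526 \right)}} = \sqrt{-140 - -354} = \sqrt{-140 + \left(-172 + 526\right)} = \sqrt{-140 + 354} = \sqrt{214}$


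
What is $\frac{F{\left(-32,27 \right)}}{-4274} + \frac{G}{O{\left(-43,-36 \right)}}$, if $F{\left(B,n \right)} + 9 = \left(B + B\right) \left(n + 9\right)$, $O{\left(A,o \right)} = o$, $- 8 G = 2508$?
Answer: $\frac{474389}{51288} \approx 9.2495$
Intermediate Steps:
$G = - \frac{627}{2}$ ($G = \left(- \frac{1}{8}\right) 2508 = - \frac{627}{2} \approx -313.5$)
$F{\left(B,n \right)} = -9 + 2 B \left(9 + n\right)$ ($F{\left(B,n \right)} = -9 + \left(B + B\right) \left(n + 9\right) = -9 + 2 B \left(9 + n\right)$)
$\frac{F{\left(-32,27 \right)}}{-4274} + \frac{G}{O{\left(-43,-36 \right)}} = \frac{-9 + 18 \left(-32\right) + 2 \left(-32\right) 27}{-4274} - \frac{627}{2 \left(-36\right)} = \left(-9 - 576 - 1728\right) \left(- \frac{1}{4274}\right) - - \frac{209}{24} = \left(-2313\right) \left(- \frac{1}{4274}\right) + \frac{209}{24} = \frac{2313}{4274} + \frac{209}{24} = \frac{474389}{51288}$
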